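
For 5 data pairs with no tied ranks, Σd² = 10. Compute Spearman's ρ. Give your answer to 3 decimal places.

ρ = 1 − 6Σd² / [n(n²−1)] = 1 − 6×10 / (5×24)
  = 1 − 60/120 = 1 − 0.5000 ≈ 0.500

0.500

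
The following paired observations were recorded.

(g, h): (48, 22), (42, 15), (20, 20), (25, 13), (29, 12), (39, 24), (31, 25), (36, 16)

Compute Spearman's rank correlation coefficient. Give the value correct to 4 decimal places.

0.3095

Rank g: 8, 7, 1, 2, 3, 6, 4, 5
Rank h: 6, 3, 5, 2, 1, 7, 8, 4
d = rank(g) − rank(h): 2, 4, -4, 0, 2, -1, -4, 1; Σd² = 58
ρ = 1 − 6Σd² / [n(n²−1)] = 1 − 6×58 / (8×63) = 1 − 348/504 ≈ 0.3095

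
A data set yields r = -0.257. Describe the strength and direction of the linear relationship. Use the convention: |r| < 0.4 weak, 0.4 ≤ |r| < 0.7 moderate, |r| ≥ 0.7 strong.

weak negative

r = -0.257 < 0 so the relationship is negative.
|r| = 0.257, which falls in the weak range.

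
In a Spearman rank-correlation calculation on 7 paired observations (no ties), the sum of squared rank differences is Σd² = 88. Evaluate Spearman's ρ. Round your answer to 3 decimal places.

-0.571

ρ = 1 − 6Σd² / [n(n²−1)] = 1 − 6×88 / (7×48)
  = 1 − 528/336 = 1 − 1.5714 ≈ -0.571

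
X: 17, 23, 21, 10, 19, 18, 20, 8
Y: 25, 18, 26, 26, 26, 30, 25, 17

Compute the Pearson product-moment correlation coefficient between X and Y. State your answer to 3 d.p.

n = 8, ΣX = 136, ΣY = 193, ΣX² = 2508, ΣY² = 4791, ΣXY = 3315
nΣXY − ΣXΣY = 26520 − 26248 = 272
nΣX² − (ΣX)² = 20064 − 18496 = 1568; nΣY² − (ΣY)² = 38328 − 37249 = 1079
r = 272 / √(1568 × 1079) = 272 / 1300.7198 ≈ 0.209

0.209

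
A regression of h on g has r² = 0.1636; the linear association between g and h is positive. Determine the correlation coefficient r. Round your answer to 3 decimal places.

0.404

|r| = √0.1636 = 0.404
The association is positive, so r = 0.404.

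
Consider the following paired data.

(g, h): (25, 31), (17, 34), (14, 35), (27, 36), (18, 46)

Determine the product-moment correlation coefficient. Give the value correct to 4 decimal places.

n = 5, Σg = 101, Σh = 182, Σg² = 2163, Σh² = 6754, Σgh = 3643
nΣgh − ΣgΣh = 18215 − 18382 = -167
nΣg² − (Σg)² = 10815 − 10201 = 614; nΣh² − (Σh)² = 33770 − 33124 = 646
r = -167 / √(614 × 646) = -167 / 629.7968 ≈ -0.2652

-0.2652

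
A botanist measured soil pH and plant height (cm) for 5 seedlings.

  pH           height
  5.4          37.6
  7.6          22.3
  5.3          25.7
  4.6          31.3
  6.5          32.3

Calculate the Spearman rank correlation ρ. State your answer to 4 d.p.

Rank pH: 3, 5, 2, 1, 4
Rank height: 5, 1, 2, 3, 4
d = rank(pH) − rank(height): -2, 4, 0, -2, 0; Σd² = 24
ρ = 1 − 6Σd² / [n(n²−1)] = 1 − 6×24 / (5×24) = 1 − 144/120 ≈ -0.2000

-0.2000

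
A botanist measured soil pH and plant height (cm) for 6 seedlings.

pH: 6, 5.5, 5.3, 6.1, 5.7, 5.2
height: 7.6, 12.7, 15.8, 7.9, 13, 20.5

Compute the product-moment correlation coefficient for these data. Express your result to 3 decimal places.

-0.949

n = 6, Σx = 33.8, Σy = 77.5, Σx² = 191.08, Σy² = 1120.35, Σxy = 428.08
nΣxy − ΣxΣy = 2568.48 − 2619.5 = -51.02
nΣx² − (Σx)² = 1146.48 − 1142.44 = 4.04; nΣy² − (Σy)² = 6722.1 − 6006.25 = 715.85
r = -51.02 / √(4.04 × 715.85) = -51.02 / 53.7776 ≈ -0.949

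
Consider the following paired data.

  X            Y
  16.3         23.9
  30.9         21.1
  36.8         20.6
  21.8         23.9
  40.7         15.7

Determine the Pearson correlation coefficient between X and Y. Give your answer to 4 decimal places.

n = 5, ΣX = 146.5, ΣY = 105.2, ΣX² = 4706.47, ΣY² = 2258.48, ΣXY = 2959.65
nΣXY − ΣXΣY = 14798.25 − 15411.8 = -613.55
nΣX² − (ΣX)² = 23532.35 − 21462.25 = 2070.1; nΣY² − (ΣY)² = 11292.4 − 11067.04 = 225.36
r = -613.55 / √(2070.1 × 225.36) = -613.55 / 683.0210 ≈ -0.8983

-0.8983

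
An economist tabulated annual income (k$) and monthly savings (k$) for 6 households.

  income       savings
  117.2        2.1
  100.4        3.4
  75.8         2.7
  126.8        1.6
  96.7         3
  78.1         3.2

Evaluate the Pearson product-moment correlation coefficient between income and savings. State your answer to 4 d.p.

-0.7306

n = 6, Σx = 595, Σy = 16, Σx² = 61090.38, Σy² = 45.06, Σxy = 1535.04
nΣxy − ΣxΣy = 9210.24 − 9520 = -309.76
nΣx² − (Σx)² = 366542.28 − 354025 = 12517.28; nΣy² − (Σy)² = 270.36 − 256 = 14.36
r = -309.76 / √(12517.28 × 14.36) = -309.76 / 423.9671 ≈ -0.7306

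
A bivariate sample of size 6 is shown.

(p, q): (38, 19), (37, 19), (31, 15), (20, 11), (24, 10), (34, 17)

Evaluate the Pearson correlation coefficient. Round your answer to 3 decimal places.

n = 6, Σp = 184, Σq = 91, Σp² = 5906, Σq² = 1457, Σpq = 2928
nΣpq − ΣpΣq = 17568 − 16744 = 824
nΣp² − (Σp)² = 35436 − 33856 = 1580; nΣq² − (Σq)² = 8742 − 8281 = 461
r = 824 / √(1580 × 461) = 824 / 853.4518 ≈ 0.965

0.965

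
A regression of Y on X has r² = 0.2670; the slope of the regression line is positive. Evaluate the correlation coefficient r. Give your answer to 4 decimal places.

|r| = √0.2670 = 0.5167
The association is positive, so r = 0.5167.

0.5167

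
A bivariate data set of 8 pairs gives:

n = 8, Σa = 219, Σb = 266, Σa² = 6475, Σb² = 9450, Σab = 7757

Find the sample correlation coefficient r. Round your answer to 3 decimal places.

r = (nΣab − ΣaΣb) / √[(nΣa² − (Σa)²)(nΣb² − (Σb)²)]
Numerator: 8×7757 − 219×266 = 3802
Denominator: √[(51800 − 47961)(75600 − 70756)] = √[3839 × 4844] = 4312.3214
r = 3802 / 4312.3214 ≈ 0.882

0.882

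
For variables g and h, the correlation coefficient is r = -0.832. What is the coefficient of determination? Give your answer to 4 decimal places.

0.6922

r² = (-0.832)² = 0.6922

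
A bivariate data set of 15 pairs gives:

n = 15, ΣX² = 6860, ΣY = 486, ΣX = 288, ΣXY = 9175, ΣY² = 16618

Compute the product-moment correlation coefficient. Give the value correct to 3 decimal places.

-0.145

r = (nΣXY − ΣXΣY) / √[(nΣX² − (ΣX)²)(nΣY² − (ΣY)²)]
Numerator: 15×9175 − 288×486 = -2343
Denominator: √[(102900 − 82944)(249270 − 236196)] = √[19956 × 13074] = 16152.5461
r = -2343 / 16152.5461 ≈ -0.145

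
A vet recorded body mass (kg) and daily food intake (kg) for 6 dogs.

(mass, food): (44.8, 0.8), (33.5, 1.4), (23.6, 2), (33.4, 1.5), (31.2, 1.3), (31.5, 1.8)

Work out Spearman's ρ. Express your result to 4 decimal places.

Rank mass: 6, 5, 1, 4, 2, 3
Rank food: 1, 3, 6, 4, 2, 5
d = rank(mass) − rank(food): 5, 2, -5, 0, 0, -2; Σd² = 58
ρ = 1 − 6Σd² / [n(n²−1)] = 1 − 6×58 / (6×35) = 1 − 348/210 ≈ -0.6571

-0.6571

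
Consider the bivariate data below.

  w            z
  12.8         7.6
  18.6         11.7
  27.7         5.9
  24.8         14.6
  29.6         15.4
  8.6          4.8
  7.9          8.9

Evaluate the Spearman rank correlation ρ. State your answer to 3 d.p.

0.500

Rank w: 3, 4, 6, 5, 7, 2, 1
Rank z: 3, 5, 2, 6, 7, 1, 4
d = rank(w) − rank(z): 0, -1, 4, -1, 0, 1, -3; Σd² = 28
ρ = 1 − 6Σd² / [n(n²−1)] = 1 − 6×28 / (7×48) = 1 − 168/336 ≈ 0.500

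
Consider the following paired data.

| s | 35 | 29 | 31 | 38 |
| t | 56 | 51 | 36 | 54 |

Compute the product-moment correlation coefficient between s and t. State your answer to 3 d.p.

0.517

n = 4, Σs = 133, Σt = 197, Σs² = 4471, Σt² = 9949, Σst = 6607
nΣst − ΣsΣt = 26428 − 26201 = 227
nΣs² − (Σs)² = 17884 − 17689 = 195; nΣt² − (Σt)² = 39796 − 38809 = 987
r = 227 / √(195 × 987) = 227 / 438.7083 ≈ 0.517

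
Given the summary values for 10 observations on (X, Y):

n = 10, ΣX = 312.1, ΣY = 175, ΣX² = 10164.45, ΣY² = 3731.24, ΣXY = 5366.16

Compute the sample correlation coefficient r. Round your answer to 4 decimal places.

-0.1796

r = (nΣXY − ΣXΣY) / √[(nΣX² − (ΣX)²)(nΣY² − (ΣY)²)]
Numerator: 10×5366.16 − 312.1×175 = -955.9
Denominator: √[(101644.5 − 97406.41)(37312.4 − 30625)] = √[4238.09 × 6687.4] = 5323.7020
r = -955.9 / 5323.7020 ≈ -0.1796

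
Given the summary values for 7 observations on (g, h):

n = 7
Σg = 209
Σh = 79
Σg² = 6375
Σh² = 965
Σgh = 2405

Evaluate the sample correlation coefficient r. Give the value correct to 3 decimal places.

r = (nΣgh − ΣgΣh) / √[(nΣg² − (Σg)²)(nΣh² − (Σh)²)]
Numerator: 7×2405 − 209×79 = 324
Denominator: √[(44625 − 43681)(6755 − 6241)] = √[944 × 514] = 696.5745
r = 324 / 696.5745 ≈ 0.465

0.465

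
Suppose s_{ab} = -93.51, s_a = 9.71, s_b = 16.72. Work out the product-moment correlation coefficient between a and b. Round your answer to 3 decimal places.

r = Cov(a,b) / (s_a · s_b) = -93.51 / (9.71 × 16.72)
  = -93.51 / 162.3512 ≈ -0.576

-0.576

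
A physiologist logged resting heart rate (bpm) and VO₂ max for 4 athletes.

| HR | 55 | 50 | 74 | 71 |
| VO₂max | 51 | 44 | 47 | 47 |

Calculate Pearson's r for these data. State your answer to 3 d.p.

0.074

n = 4, Σx = 250, Σy = 189, Σx² = 16042, Σy² = 8955, Σxy = 11820
nΣxy − ΣxΣy = 47280 − 47250 = 30
nΣx² − (Σx)² = 64168 − 62500 = 1668; nΣy² − (Σy)² = 35820 − 35721 = 99
r = 30 / √(1668 × 99) = 30 / 406.3644 ≈ 0.074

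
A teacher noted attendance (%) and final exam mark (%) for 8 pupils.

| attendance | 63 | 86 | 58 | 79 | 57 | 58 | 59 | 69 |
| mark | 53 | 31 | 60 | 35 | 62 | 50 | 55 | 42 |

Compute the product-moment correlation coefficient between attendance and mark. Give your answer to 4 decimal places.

-0.9460

n = 8, Σx = 529, Σy = 388, Σx² = 35825, Σy² = 19728, Σxy = 24827
nΣxy − ΣxΣy = 198616 − 205252 = -6636
nΣx² − (Σx)² = 286600 − 279841 = 6759; nΣy² − (Σy)² = 157824 − 150544 = 7280
r = -6636 / √(6759 × 7280) = -6636 / 7014.6646 ≈ -0.9460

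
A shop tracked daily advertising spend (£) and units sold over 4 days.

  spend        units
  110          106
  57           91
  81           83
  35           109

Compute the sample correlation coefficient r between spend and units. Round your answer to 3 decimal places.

n = 4, Σx = 283, Σy = 389, Σx² = 23135, Σy² = 38287, Σxy = 27385
nΣxy − ΣxΣy = 109540 − 110087 = -547
nΣx² − (Σx)² = 92540 − 80089 = 12451; nΣy² − (Σy)² = 153148 − 151321 = 1827
r = -547 / √(12451 × 1827) = -547 / 4769.4839 ≈ -0.115

-0.115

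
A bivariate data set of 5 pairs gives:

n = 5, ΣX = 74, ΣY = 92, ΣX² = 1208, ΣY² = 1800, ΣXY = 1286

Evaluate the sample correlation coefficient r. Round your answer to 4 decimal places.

r = (nΣXY − ΣXΣY) / √[(nΣX² − (ΣX)²)(nΣY² − (ΣY)²)]
Numerator: 5×1286 − 74×92 = -378
Denominator: √[(6040 − 5476)(9000 − 8464)] = √[564 × 536] = 549.8218
r = -378 / 549.8218 ≈ -0.6875

-0.6875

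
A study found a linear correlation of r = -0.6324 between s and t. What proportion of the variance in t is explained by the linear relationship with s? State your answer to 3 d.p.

0.400

r² = (-0.6324)² = 0.400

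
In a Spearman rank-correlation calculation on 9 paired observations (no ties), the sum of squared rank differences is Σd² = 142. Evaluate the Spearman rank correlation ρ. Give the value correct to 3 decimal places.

ρ = 1 − 6Σd² / [n(n²−1)] = 1 − 6×142 / (9×80)
  = 1 − 852/720 = 1 − 1.1833 ≈ -0.183

-0.183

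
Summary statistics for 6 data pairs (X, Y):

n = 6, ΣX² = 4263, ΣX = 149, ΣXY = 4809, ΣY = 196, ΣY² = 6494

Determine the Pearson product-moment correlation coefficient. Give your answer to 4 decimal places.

-0.2573

r = (nΣXY − ΣXΣY) / √[(nΣX² − (ΣX)²)(nΣY² − (ΣY)²)]
Numerator: 6×4809 − 149×196 = -350
Denominator: √[(25578 − 22201)(38964 − 38416)] = √[3377 × 548] = 1360.3661
r = -350 / 1360.3661 ≈ -0.2573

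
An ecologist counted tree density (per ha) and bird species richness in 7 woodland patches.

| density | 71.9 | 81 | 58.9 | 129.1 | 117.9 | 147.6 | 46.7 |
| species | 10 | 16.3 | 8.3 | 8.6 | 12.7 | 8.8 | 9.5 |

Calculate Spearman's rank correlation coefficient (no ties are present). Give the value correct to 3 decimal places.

0.000

Rank density: 3, 4, 2, 6, 5, 7, 1
Rank species: 5, 7, 1, 2, 6, 3, 4
d = rank(density) − rank(species): -2, -3, 1, 4, -1, 4, -3; Σd² = 56
ρ = 1 − 6Σd² / [n(n²−1)] = 1 − 6×56 / (7×48) = 1 − 336/336 ≈ 0.000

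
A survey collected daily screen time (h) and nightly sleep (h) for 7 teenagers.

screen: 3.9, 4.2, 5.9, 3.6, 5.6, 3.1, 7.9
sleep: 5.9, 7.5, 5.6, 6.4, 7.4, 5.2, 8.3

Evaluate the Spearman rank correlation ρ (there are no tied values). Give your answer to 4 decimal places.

Rank screen: 3, 4, 6, 2, 5, 1, 7
Rank sleep: 3, 6, 2, 4, 5, 1, 7
d = rank(screen) − rank(sleep): 0, -2, 4, -2, 0, 0, 0; Σd² = 24
ρ = 1 − 6Σd² / [n(n²−1)] = 1 − 6×24 / (7×48) = 1 − 144/336 ≈ 0.5714

0.5714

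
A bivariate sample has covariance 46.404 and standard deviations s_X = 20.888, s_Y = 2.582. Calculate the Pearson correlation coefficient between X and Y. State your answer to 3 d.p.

0.860

r = Cov(X,Y) / (s_X · s_Y) = 46.404 / (20.888 × 2.582)
  = 46.404 / 53.9328 ≈ 0.860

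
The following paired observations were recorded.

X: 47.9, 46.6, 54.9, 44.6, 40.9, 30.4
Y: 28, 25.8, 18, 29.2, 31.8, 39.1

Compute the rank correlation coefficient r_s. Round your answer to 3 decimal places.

Rank X: 5, 4, 6, 3, 2, 1
Rank Y: 3, 2, 1, 4, 5, 6
d = rank(X) − rank(Y): 2, 2, 5, -1, -3, -5; Σd² = 68
ρ = 1 − 6Σd² / [n(n²−1)] = 1 − 6×68 / (6×35) = 1 − 408/210 ≈ -0.943

-0.943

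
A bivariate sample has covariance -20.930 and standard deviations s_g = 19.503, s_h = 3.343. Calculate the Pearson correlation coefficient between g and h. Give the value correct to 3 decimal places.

-0.321

r = Cov(g,h) / (s_g · s_h) = -20.930 / (19.503 × 3.343)
  = -20.930 / 65.1985 ≈ -0.321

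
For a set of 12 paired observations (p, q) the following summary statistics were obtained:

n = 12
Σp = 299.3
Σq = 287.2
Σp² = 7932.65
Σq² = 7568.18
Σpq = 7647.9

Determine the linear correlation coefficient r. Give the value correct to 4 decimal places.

r = (nΣpq − ΣpΣq) / √[(nΣp² − (Σp)²)(nΣq² − (Σq)²)]
Numerator: 12×7647.9 − 299.3×287.2 = 5815.84
Denominator: √[(95191.8 − 89580.49)(90818.16 − 82483.84)] = √[5611.31 × 8334.32] = 6838.6002
r = 5815.84 / 6838.6002 ≈ 0.8504

0.8504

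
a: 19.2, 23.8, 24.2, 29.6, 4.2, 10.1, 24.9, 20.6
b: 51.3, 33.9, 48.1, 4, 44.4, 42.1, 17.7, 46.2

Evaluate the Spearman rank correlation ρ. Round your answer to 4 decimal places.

Rank a: 3, 5, 6, 8, 1, 2, 7, 4
Rank b: 8, 3, 7, 1, 5, 4, 2, 6
d = rank(a) − rank(b): -5, 2, -1, 7, -4, -2, 5, -2; Σd² = 128
ρ = 1 − 6Σd² / [n(n²−1)] = 1 − 6×128 / (8×63) = 1 − 768/504 ≈ -0.5238

-0.5238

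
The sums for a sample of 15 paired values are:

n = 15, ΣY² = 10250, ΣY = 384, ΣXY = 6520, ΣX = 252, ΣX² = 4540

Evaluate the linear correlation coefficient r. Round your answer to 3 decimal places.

r = (nΣXY − ΣXΣY) / √[(nΣX² − (ΣX)²)(nΣY² − (ΣY)²)]
Numerator: 15×6520 − 252×384 = 1032
Denominator: √[(68100 − 63504)(153750 − 147456)] = √[4596 × 6294] = 5378.4035
r = 1032 / 5378.4035 ≈ 0.192

0.192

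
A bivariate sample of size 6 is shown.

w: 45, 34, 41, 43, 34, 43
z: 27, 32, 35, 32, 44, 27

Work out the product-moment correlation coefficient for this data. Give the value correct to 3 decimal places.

-0.718

n = 6, Σw = 240, Σz = 197, Σw² = 9716, Σz² = 6667, Σwz = 7771
nΣwz − ΣwΣz = 46626 − 47280 = -654
nΣw² − (Σw)² = 58296 − 57600 = 696; nΣz² − (Σz)² = 40002 − 38809 = 1193
r = -654 / √(696 × 1193) = -654 / 911.2234 ≈ -0.718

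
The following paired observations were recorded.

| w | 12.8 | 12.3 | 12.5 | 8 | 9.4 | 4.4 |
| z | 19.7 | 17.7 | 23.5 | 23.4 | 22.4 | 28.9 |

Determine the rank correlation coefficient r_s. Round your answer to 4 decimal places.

Rank w: 6, 4, 5, 2, 3, 1
Rank z: 2, 1, 5, 4, 3, 6
d = rank(w) − rank(z): 4, 3, 0, -2, 0, -5; Σd² = 54
ρ = 1 − 6Σd² / [n(n²−1)] = 1 − 6×54 / (6×35) = 1 − 324/210 ≈ -0.5429

-0.5429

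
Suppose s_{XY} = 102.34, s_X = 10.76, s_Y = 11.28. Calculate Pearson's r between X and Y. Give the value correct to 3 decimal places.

r = Cov(X,Y) / (s_X · s_Y) = 102.34 / (10.76 × 11.28)
  = 102.34 / 121.3728 ≈ 0.843

0.843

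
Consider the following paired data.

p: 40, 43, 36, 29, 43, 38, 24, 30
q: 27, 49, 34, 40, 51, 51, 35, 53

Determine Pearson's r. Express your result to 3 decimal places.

n = 8, Σp = 283, Σq = 340, Σp² = 10355, Σq² = 15122, Σpq = 12132
nΣpq − ΣpΣq = 97056 − 96220 = 836
nΣp² − (Σp)² = 82840 − 80089 = 2751; nΣq² − (Σq)² = 120976 − 115600 = 5376
r = 836 / √(2751 × 5376) = 836 / 3845.6958 ≈ 0.217

0.217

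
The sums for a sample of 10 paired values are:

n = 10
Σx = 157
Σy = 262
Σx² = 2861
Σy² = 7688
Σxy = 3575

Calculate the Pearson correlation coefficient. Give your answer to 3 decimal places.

r = (nΣxy − ΣxΣy) / √[(nΣx² − (Σx)²)(nΣy² − (Σy)²)]
Numerator: 10×3575 − 157×262 = -5384
Denominator: √[(28610 − 24649)(76880 − 68644)] = √[3961 × 8236] = 5711.6369
r = -5384 / 5711.6369 ≈ -0.943

-0.943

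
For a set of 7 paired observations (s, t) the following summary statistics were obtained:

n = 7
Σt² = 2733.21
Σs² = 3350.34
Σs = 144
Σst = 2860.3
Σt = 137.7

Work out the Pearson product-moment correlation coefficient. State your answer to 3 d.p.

r = (nΣst − ΣsΣt) / √[(nΣs² − (Σs)²)(nΣt² − (Σt)²)]
Numerator: 7×2860.3 − 144×137.7 = 193.3
Denominator: √[(23452.38 − 20736)(19132.47 − 18961.29)] = √[2716.38 × 171.18] = 681.9017
r = 193.3 / 681.9017 ≈ 0.283

0.283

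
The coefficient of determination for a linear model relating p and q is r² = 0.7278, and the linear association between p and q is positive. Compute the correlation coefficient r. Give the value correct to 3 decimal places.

|r| = √0.7278 = 0.853
The association is positive, so r = 0.853.

0.853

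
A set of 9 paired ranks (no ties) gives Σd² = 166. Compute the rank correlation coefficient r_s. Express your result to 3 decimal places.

ρ = 1 − 6Σd² / [n(n²−1)] = 1 − 6×166 / (9×80)
  = 1 − 996/720 = 1 − 1.3833 ≈ -0.383

-0.383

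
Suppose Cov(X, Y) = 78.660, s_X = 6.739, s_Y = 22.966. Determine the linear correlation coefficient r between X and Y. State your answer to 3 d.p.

r = Cov(X,Y) / (s_X · s_Y) = 78.660 / (6.739 × 22.966)
  = 78.660 / 154.7679 ≈ 0.508

0.508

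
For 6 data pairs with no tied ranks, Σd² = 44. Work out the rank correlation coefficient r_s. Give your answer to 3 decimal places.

-0.257

ρ = 1 − 6Σd² / [n(n²−1)] = 1 − 6×44 / (6×35)
  = 1 − 264/210 = 1 − 1.2571 ≈ -0.257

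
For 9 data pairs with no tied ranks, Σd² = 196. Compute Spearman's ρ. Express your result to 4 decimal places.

-0.6333

ρ = 1 − 6Σd² / [n(n²−1)] = 1 − 6×196 / (9×80)
  = 1 − 1176/720 = 1 − 1.63333 ≈ -0.6333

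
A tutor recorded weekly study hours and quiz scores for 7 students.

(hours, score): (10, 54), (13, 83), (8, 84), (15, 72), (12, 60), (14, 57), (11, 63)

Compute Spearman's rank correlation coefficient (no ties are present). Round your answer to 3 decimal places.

Rank hours: 2, 5, 1, 7, 4, 6, 3
Rank score: 1, 6, 7, 5, 3, 2, 4
d = rank(hours) − rank(score): 1, -1, -6, 2, 1, 4, -1; Σd² = 60
ρ = 1 − 6Σd² / [n(n²−1)] = 1 − 6×60 / (7×48) = 1 − 360/336 ≈ -0.071

-0.071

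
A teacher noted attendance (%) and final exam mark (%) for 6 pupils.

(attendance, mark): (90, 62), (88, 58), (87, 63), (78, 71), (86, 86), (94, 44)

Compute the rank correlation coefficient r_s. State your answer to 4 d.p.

Rank attendance: 5, 4, 3, 1, 2, 6
Rank mark: 3, 2, 4, 5, 6, 1
d = rank(attendance) − rank(mark): 2, 2, -1, -4, -4, 5; Σd² = 66
ρ = 1 − 6Σd² / [n(n²−1)] = 1 − 6×66 / (6×35) = 1 − 396/210 ≈ -0.8857

-0.8857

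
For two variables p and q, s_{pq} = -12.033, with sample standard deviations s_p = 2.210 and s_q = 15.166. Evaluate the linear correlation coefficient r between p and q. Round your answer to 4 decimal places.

r = Cov(p,q) / (s_p · s_q) = -12.033 / (2.210 × 15.166)
  = -12.033 / 33.5169 ≈ -0.3590

-0.3590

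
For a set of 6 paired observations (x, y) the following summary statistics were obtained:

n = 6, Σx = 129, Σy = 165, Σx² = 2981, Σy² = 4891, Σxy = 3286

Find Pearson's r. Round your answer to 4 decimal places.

-0.9655

r = (nΣxy − ΣxΣy) / √[(nΣx² − (Σx)²)(nΣy² − (Σy)²)]
Numerator: 6×3286 − 129×165 = -1569
Denominator: √[(17886 − 16641)(29346 − 27225)] = √[1245 × 2121] = 1625.0062
r = -1569 / 1625.0062 ≈ -0.9655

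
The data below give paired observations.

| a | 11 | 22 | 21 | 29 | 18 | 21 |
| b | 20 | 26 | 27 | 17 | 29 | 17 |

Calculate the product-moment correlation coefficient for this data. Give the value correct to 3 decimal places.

-0.221

n = 6, Σa = 122, Σb = 136, Σa² = 2652, Σb² = 3224, Σab = 2731
nΣab − ΣaΣb = 16386 − 16592 = -206
nΣa² − (Σa)² = 15912 − 14884 = 1028; nΣb² − (Σb)² = 19344 − 18496 = 848
r = -206 / √(1028 × 848) = -206 / 933.6723 ≈ -0.221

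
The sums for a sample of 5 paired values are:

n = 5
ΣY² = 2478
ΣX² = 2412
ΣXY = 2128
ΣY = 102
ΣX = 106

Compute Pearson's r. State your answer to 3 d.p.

-0.134

r = (nΣXY − ΣXΣY) / √[(nΣX² − (ΣX)²)(nΣY² − (ΣY)²)]
Numerator: 5×2128 − 106×102 = -172
Denominator: √[(12060 − 11236)(12390 − 10404)] = √[824 × 1986] = 1279.2435
r = -172 / 1279.2435 ≈ -0.134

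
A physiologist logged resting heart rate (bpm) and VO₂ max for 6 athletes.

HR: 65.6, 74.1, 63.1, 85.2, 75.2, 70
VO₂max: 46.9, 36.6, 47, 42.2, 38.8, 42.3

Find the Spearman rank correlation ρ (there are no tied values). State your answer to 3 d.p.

-0.771

Rank HR: 2, 4, 1, 6, 5, 3
Rank VO₂max: 5, 1, 6, 3, 2, 4
d = rank(HR) − rank(VO₂max): -3, 3, -5, 3, 3, -1; Σd² = 62
ρ = 1 − 6Σd² / [n(n²−1)] = 1 − 6×62 / (6×35) = 1 − 372/210 ≈ -0.771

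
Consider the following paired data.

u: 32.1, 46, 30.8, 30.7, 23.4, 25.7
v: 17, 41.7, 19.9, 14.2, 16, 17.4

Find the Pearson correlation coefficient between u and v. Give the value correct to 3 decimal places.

0.900

n = 6, Σu = 188.7, Σv = 126.2, Σu² = 6245.59, Σv² = 3184.3, Σuv = 4334.34
nΣuv − ΣuΣv = 26006.04 − 23813.94 = 2192.1
nΣu² − (Σu)² = 37473.54 − 35607.69 = 1865.85; nΣv² − (Σv)² = 19105.8 − 15926.44 = 3179.36
r = 2192.1 / √(1865.85 × 3179.36) = 2192.1 / 2435.6126 ≈ 0.900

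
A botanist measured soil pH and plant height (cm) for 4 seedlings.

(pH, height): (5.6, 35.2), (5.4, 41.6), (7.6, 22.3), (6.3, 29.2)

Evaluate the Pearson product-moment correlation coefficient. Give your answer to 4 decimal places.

n = 4, Σx = 24.9, Σy = 128.3, Σx² = 157.97, Σy² = 4319.53, Σxy = 775.2
nΣxy − ΣxΣy = 3100.8 − 3194.67 = -93.87
nΣx² − (Σx)² = 631.88 − 620.01 = 11.87; nΣy² − (Σy)² = 17278.12 − 16460.89 = 817.23
r = -93.87 / √(11.87 × 817.23) = -93.87 / 98.4912 ≈ -0.9531

-0.9531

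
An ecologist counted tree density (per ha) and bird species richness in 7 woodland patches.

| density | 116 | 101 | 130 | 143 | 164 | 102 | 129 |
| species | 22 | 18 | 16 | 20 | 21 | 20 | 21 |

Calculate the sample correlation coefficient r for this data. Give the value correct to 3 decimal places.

n = 7, Σx = 885, Σy = 138, Σx² = 114947, Σy² = 2746, Σxy = 17503
nΣxy − ΣxΣy = 122521 − 122130 = 391
nΣx² − (Σx)² = 804629 − 783225 = 21404; nΣy² − (Σy)² = 19222 − 19044 = 178
r = 391 / √(21404 × 178) = 391 / 1951.8996 ≈ 0.200

0.200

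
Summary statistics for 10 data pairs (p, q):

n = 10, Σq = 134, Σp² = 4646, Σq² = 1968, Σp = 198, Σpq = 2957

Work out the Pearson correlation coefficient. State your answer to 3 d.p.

r = (nΣpq − ΣpΣq) / √[(nΣp² − (Σp)²)(nΣq² − (Σq)²)]
Numerator: 10×2957 − 198×134 = 3038
Denominator: √[(46460 − 39204)(19680 − 17956)] = √[7256 × 1724] = 3536.8551
r = 3038 / 3536.8551 ≈ 0.859

0.859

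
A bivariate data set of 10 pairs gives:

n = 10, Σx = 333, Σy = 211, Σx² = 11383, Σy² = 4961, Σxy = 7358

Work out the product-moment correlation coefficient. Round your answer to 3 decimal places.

0.857

r = (nΣxy − ΣxΣy) / √[(nΣx² − (Σx)²)(nΣy² − (Σy)²)]
Numerator: 10×7358 − 333×211 = 3317
Denominator: √[(113830 − 110889)(49610 − 44521)] = √[2941 × 5089] = 3868.6883
r = 3317 / 3868.6883 ≈ 0.857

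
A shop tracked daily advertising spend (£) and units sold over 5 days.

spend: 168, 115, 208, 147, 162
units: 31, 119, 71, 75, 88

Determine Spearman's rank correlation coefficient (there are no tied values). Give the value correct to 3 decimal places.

Rank spend: 4, 1, 5, 2, 3
Rank units: 1, 5, 2, 3, 4
d = rank(spend) − rank(units): 3, -4, 3, -1, -1; Σd² = 36
ρ = 1 − 6Σd² / [n(n²−1)] = 1 − 6×36 / (5×24) = 1 − 216/120 ≈ -0.800

-0.800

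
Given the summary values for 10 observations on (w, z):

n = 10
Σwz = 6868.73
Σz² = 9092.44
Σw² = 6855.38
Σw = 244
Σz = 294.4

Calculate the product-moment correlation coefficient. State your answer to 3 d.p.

-0.508

r = (nΣwz − ΣwΣz) / √[(nΣw² − (Σw)²)(nΣz² − (Σz)²)]
Numerator: 10×6868.73 − 244×294.4 = -3146.3
Denominator: √[(68553.8 − 59536)(90924.4 − 86671.36)] = √[9017.8 × 4253.04] = 6192.9851
r = -3146.3 / 6192.9851 ≈ -0.508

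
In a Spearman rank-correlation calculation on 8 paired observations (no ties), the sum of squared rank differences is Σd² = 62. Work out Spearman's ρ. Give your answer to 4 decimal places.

ρ = 1 − 6Σd² / [n(n²−1)] = 1 − 6×62 / (8×63)
  = 1 − 372/504 = 1 − 0.73810 ≈ 0.2619

0.2619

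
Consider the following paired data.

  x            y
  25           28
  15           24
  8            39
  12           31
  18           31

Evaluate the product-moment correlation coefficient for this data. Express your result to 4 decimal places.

-0.5993

n = 5, Σx = 78, Σy = 153, Σx² = 1382, Σy² = 4803, Σxy = 2302
nΣxy − ΣxΣy = 11510 − 11934 = -424
nΣx² − (Σx)² = 6910 − 6084 = 826; nΣy² − (Σy)² = 24015 − 23409 = 606
r = -424 / √(826 × 606) = -424 / 707.4998 ≈ -0.5993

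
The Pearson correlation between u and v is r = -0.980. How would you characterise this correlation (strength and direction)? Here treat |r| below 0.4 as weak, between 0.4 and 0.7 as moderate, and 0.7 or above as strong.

strong negative

r = -0.980 < 0 so the relationship is negative.
|r| = 0.980, which falls in the strong range.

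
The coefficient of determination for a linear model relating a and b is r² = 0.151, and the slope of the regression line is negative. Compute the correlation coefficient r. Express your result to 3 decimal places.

-0.389

|r| = √0.151 = 0.389
The association is negative, so r = −0.389.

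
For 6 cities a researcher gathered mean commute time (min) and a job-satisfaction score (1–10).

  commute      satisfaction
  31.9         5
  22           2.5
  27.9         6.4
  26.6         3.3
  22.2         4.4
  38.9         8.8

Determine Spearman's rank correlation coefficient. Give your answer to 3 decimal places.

0.886

Rank commute: 5, 1, 4, 3, 2, 6
Rank satisfaction: 4, 1, 5, 2, 3, 6
d = rank(commute) − rank(satisfaction): 1, 0, -1, 1, -1, 0; Σd² = 4
ρ = 1 − 6Σd² / [n(n²−1)] = 1 − 6×4 / (6×35) = 1 − 24/210 ≈ 0.886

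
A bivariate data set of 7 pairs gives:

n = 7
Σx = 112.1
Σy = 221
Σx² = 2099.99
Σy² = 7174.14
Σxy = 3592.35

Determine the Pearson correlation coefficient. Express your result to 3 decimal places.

r = (nΣxy − ΣxΣy) / √[(nΣx² − (Σx)²)(nΣy² − (Σy)²)]
Numerator: 7×3592.35 − 112.1×221 = 372.35
Denominator: √[(14699.93 − 12566.41)(50218.98 − 48841)] = √[2133.52 × 1377.98] = 1714.6276
r = 372.35 / 1714.6276 ≈ 0.217

0.217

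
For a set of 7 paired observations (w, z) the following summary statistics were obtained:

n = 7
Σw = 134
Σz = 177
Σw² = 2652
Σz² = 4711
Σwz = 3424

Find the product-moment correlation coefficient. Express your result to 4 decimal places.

0.2498

r = (nΣwz − ΣwΣz) / √[(nΣw² − (Σw)²)(nΣz² − (Σz)²)]
Numerator: 7×3424 − 134×177 = 250
Denominator: √[(18564 − 17956)(32977 − 31329)] = √[608 × 1648] = 1000.9915
r = 250 / 1000.9915 ≈ 0.2498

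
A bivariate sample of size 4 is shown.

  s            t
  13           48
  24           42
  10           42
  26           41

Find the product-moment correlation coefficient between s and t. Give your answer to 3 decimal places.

-0.515

n = 4, Σs = 73, Σt = 173, Σs² = 1521, Σt² = 7513, Σst = 3118
nΣst − ΣsΣt = 12472 − 12629 = -157
nΣs² − (Σs)² = 6084 − 5329 = 755; nΣt² − (Σt)² = 30052 − 29929 = 123
r = -157 / √(755 × 123) = -157 / 304.7376 ≈ -0.515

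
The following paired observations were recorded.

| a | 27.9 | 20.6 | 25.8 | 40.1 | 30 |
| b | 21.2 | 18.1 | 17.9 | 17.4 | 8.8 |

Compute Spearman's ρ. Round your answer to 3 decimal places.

-0.600

Rank a: 3, 1, 2, 5, 4
Rank b: 5, 4, 3, 2, 1
d = rank(a) − rank(b): -2, -3, -1, 3, 3; Σd² = 32
ρ = 1 − 6Σd² / [n(n²−1)] = 1 − 6×32 / (5×24) = 1 − 192/120 ≈ -0.600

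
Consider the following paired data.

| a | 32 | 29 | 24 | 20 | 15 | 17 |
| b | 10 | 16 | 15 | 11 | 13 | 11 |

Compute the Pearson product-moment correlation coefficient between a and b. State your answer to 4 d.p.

n = 6, Σa = 137, Σb = 76, Σa² = 3355, Σb² = 992, Σab = 1746
nΣab − ΣaΣb = 10476 − 10412 = 64
nΣa² − (Σa)² = 20130 − 18769 = 1361; nΣb² − (Σb)² = 5952 − 5776 = 176
r = 64 / √(1361 × 176) = 64 / 489.4242 ≈ 0.1308

0.1308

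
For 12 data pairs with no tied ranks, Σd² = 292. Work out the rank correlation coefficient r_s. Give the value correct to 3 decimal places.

-0.021

ρ = 1 − 6Σd² / [n(n²−1)] = 1 − 6×292 / (12×143)
  = 1 − 1752/1716 = 1 − 1.0210 ≈ -0.021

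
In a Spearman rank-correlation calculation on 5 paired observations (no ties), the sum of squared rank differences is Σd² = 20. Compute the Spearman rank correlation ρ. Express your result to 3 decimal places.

0.000

ρ = 1 − 6Σd² / [n(n²−1)] = 1 − 6×20 / (5×24)
  = 1 − 120/120 = 1 − 1.0000 ≈ 0.000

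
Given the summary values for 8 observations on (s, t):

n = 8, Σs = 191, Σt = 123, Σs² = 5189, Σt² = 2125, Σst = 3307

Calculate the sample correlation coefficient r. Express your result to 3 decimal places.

r = (nΣst − ΣsΣt) / √[(nΣs² − (Σs)²)(nΣt² − (Σt)²)]
Numerator: 8×3307 − 191×123 = 2963
Denominator: √[(41512 − 36481)(17000 − 15129)] = √[5031 × 1871] = 3068.0614
r = 2963 / 3068.0614 ≈ 0.966

0.966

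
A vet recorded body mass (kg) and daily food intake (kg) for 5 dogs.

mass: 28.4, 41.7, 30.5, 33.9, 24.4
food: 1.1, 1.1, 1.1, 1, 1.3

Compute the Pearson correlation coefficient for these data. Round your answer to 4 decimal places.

-0.5902

n = 5, Σx = 158.9, Σy = 5.6, Σx² = 5220.27, Σy² = 6.32, Σxy = 176.28
nΣxy − ΣxΣy = 881.4 − 889.84 = -8.44
nΣx² − (Σx)² = 26101.35 − 25249.21 = 852.14; nΣy² − (Σy)² = 31.6 − 31.36 = 0.24
r = -8.44 / √(852.14 × 0.24) = -8.44 / 14.3008 ≈ -0.5902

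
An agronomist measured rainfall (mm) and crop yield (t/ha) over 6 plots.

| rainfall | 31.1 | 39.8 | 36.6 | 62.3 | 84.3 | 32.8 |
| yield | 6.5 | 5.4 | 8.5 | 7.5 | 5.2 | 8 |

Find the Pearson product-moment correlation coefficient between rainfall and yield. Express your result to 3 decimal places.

n = 6, Σx = 286.9, Σy = 41.1, Σx² = 15954.43, Σy² = 290.95, Σxy = 1896.18
nΣxy − ΣxΣy = 11377.08 − 11791.59 = -414.51
nΣx² − (Σx)² = 95726.58 − 82311.61 = 13414.97; nΣy² − (Σy)² = 1745.7 − 1689.21 = 56.49
r = -414.51 / √(13414.97 × 56.49) = -414.51 / 870.5238 ≈ -0.476

-0.476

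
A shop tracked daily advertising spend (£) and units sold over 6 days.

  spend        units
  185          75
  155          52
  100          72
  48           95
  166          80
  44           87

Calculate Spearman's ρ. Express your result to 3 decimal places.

Rank spend: 6, 4, 3, 2, 5, 1
Rank units: 3, 1, 2, 6, 4, 5
d = rank(spend) − rank(units): 3, 3, 1, -4, 1, -4; Σd² = 52
ρ = 1 − 6Σd² / [n(n²−1)] = 1 − 6×52 / (6×35) = 1 − 312/210 ≈ -0.486

-0.486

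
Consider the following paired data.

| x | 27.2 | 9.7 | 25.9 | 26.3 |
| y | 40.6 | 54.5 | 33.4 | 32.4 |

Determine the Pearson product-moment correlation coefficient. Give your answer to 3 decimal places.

-0.910

n = 4, Σx = 89.1, Σy = 160.9, Σx² = 2196.43, Σy² = 6783.93, Σxy = 3350.15
nΣxy − ΣxΣy = 13400.6 − 14336.19 = -935.59
nΣx² − (Σx)² = 8785.72 − 7938.81 = 846.91; nΣy² − (Σy)² = 27135.72 − 25888.81 = 1246.91
r = -935.59 / √(846.91 × 1246.91) = -935.59 / 1027.6286 ≈ -0.910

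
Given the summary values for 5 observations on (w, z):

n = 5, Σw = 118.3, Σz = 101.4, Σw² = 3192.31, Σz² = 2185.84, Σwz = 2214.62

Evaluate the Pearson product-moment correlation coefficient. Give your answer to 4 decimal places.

r = (nΣwz − ΣwΣz) / √[(nΣw² − (Σw)²)(nΣz² − (Σz)²)]
Numerator: 5×2214.62 − 118.3×101.4 = -922.52
Denominator: √[(15961.55 − 13994.89)(10929.2 − 10281.96)] = √[1966.66 × 647.24] = 1128.2292
r = -922.52 / 1128.2292 ≈ -0.8177

-0.8177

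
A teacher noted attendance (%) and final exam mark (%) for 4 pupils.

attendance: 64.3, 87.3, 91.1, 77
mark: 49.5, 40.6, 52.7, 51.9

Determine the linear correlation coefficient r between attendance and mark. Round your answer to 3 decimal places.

-0.185

n = 4, Σx = 319.7, Σy = 194.7, Σx² = 25983.99, Σy² = 9569.51, Σxy = 15524.5
nΣxy − ΣxΣy = 62098 − 62245.59 = -147.59
nΣx² − (Σx)² = 103935.96 − 102208.09 = 1727.87; nΣy² − (Σy)² = 38278.04 − 37908.09 = 369.95
r = -147.59 / √(1727.87 × 369.95) = -147.59 / 799.5158 ≈ -0.185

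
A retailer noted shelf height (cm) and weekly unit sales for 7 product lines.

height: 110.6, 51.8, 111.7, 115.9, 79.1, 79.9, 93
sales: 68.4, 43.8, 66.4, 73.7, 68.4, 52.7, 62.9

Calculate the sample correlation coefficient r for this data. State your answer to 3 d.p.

n = 7, Σx = 642, Σy = 436.3, Σx² = 62115.12, Σy² = 27849.91, Σxy = 41263.46
nΣxy − ΣxΣy = 288844.22 − 280104.6 = 8739.62
nΣx² − (Σx)² = 434805.84 − 412164 = 22641.84; nΣy² − (Σy)² = 194949.37 − 190357.69 = 4591.68
r = 8739.62 / √(22641.84 × 4591.68) = 8739.62 / 10196.2779 ≈ 0.857

0.857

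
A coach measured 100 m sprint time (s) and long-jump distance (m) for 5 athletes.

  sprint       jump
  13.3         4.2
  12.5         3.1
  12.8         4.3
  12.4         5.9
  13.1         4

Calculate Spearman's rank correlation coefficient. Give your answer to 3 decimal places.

-0.300

Rank sprint: 5, 2, 3, 1, 4
Rank jump: 3, 1, 4, 5, 2
d = rank(sprint) − rank(jump): 2, 1, -1, -4, 2; Σd² = 26
ρ = 1 − 6Σd² / [n(n²−1)] = 1 − 6×26 / (5×24) = 1 − 156/120 ≈ -0.300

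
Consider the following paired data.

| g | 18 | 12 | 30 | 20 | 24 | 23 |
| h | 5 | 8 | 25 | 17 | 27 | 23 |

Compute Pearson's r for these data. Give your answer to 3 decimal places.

0.824

n = 6, Σg = 127, Σh = 105, Σg² = 2873, Σh² = 2261, Σgh = 2453
nΣgh − ΣgΣh = 14718 − 13335 = 1383
nΣg² − (Σg)² = 17238 − 16129 = 1109; nΣh² − (Σh)² = 13566 − 11025 = 2541
r = 1383 / √(1109 × 2541) = 1383 / 1678.6807 ≈ 0.824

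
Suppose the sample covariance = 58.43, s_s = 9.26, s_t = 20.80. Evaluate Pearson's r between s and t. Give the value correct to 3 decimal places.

0.303

r = Cov(s,t) / (s_s · s_t) = 58.43 / (9.26 × 20.80)
  = 58.43 / 192.6080 ≈ 0.303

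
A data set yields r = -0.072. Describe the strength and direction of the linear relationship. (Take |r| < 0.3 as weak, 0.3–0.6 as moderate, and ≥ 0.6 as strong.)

r = -0.072 < 0 so the relationship is negative.
|r| = 0.072, which falls in the weak range.

weak negative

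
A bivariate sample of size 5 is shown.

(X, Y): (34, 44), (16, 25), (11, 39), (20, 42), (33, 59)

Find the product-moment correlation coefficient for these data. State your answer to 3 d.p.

n = 5, ΣX = 114, ΣY = 209, ΣX² = 3022, ΣY² = 9327, ΣXY = 5112
nΣXY − ΣXΣY = 25560 − 23826 = 1734
nΣX² − (ΣX)² = 15110 − 12996 = 2114; nΣY² − (ΣY)² = 46635 − 43681 = 2954
r = 1734 / √(2114 × 2954) = 1734 / 2498.9510 ≈ 0.694

0.694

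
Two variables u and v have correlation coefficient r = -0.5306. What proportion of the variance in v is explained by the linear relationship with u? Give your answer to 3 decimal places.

0.282

r² = (-0.5306)² = 0.282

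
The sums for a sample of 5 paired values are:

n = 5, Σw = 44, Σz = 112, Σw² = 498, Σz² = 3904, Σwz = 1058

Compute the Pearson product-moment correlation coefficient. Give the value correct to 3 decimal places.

r = (nΣwz − ΣwΣz) / √[(nΣw² − (Σw)²)(nΣz² − (Σz)²)]
Numerator: 5×1058 − 44×112 = 362
Denominator: √[(2490 − 1936)(19520 − 12544)] = √[554 × 6976] = 1965.8850
r = 362 / 1965.8850 ≈ 0.184

0.184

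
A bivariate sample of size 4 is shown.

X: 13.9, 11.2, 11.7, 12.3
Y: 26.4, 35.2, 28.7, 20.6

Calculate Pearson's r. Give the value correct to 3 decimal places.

n = 4, ΣX = 49.1, ΣY = 110.9, ΣX² = 606.83, ΣY² = 3184.05, ΣXY = 1350.37
nΣXY − ΣXΣY = 5401.48 − 5445.19 = -43.71
nΣX² − (ΣX)² = 2427.32 − 2410.81 = 16.51; nΣY² − (ΣY)² = 12736.2 − 12298.81 = 437.39
r = -43.71 / √(16.51 × 437.39) = -43.71 / 84.9783 ≈ -0.514

-0.514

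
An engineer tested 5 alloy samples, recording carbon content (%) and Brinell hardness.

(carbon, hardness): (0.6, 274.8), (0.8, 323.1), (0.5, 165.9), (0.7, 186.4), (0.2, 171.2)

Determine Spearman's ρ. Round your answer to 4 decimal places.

Rank carbon: 3, 5, 2, 4, 1
Rank hardness: 4, 5, 1, 3, 2
d = rank(carbon) − rank(hardness): -1, 0, 1, 1, -1; Σd² = 4
ρ = 1 − 6Σd² / [n(n²−1)] = 1 − 6×4 / (5×24) = 1 − 24/120 ≈ 0.8000

0.8000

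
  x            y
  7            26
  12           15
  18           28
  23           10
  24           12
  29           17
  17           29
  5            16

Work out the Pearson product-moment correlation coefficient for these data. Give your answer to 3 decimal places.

-0.299

n = 8, Σx = 135, Σy = 153, Σx² = 2777, Σy² = 3315, Σxy = 2450
nΣxy − ΣxΣy = 19600 − 20655 = -1055
nΣx² − (Σx)² = 22216 − 18225 = 3991; nΣy² − (Σy)² = 26520 − 23409 = 3111
r = -1055 / √(3991 × 3111) = -1055 / 3523.6346 ≈ -0.299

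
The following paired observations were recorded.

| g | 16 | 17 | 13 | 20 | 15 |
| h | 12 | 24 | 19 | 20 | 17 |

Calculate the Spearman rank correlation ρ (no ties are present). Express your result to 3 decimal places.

0.500

Rank g: 3, 4, 1, 5, 2
Rank h: 1, 5, 3, 4, 2
d = rank(g) − rank(h): 2, -1, -2, 1, 0; Σd² = 10
ρ = 1 − 6Σd² / [n(n²−1)] = 1 − 6×10 / (5×24) = 1 − 60/120 ≈ 0.500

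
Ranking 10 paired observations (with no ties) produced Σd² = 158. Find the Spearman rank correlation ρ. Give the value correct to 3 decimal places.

0.042

ρ = 1 − 6Σd² / [n(n²−1)] = 1 − 6×158 / (10×99)
  = 1 − 948/990 = 1 − 0.9576 ≈ 0.042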